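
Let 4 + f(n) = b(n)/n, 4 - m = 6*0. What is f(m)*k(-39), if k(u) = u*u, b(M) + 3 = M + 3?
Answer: -4563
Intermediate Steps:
b(M) = M (b(M) = -3 + (M + 3) = -3 + (3 + M) = M)
m = 4 (m = 4 - 6*0 = 4 - 1*0 = 4 + 0 = 4)
k(u) = u²
f(n) = -3 (f(n) = -4 + n/n = -4 + 1 = -3)
f(m)*k(-39) = -3*(-39)² = -3*1521 = -4563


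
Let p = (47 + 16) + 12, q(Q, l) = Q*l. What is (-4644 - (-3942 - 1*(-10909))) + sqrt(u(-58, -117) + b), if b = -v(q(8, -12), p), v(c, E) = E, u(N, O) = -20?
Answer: -11611 + I*sqrt(95) ≈ -11611.0 + 9.7468*I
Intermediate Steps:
p = 75 (p = 63 + 12 = 75)
b = -75 (b = -1*75 = -75)
(-4644 - (-3942 - 1*(-10909))) + sqrt(u(-58, -117) + b) = (-4644 - (-3942 - 1*(-10909))) + sqrt(-20 - 75) = (-4644 - (-3942 + 10909)) + sqrt(-95) = (-4644 - 1*6967) + I*sqrt(95) = (-4644 - 6967) + I*sqrt(95) = -11611 + I*sqrt(95)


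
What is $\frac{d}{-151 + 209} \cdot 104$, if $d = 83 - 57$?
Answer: $\frac{1352}{29} \approx 46.621$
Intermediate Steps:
$d = 26$ ($d = 83 - 57 = 26$)
$\frac{d}{-151 + 209} \cdot 104 = \frac{26}{-151 + 209} \cdot 104 = \frac{26}{58} \cdot 104 = 26 \cdot \frac{1}{58} \cdot 104 = \frac{13}{29} \cdot 104 = \frac{1352}{29}$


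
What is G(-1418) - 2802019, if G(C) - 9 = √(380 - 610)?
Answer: -2802010 + I*√230 ≈ -2.802e+6 + 15.166*I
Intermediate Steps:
G(C) = 9 + I*√230 (G(C) = 9 + √(380 - 610) = 9 + √(-230) = 9 + I*√230)
G(-1418) - 2802019 = (9 + I*√230) - 2802019 = -2802010 + I*√230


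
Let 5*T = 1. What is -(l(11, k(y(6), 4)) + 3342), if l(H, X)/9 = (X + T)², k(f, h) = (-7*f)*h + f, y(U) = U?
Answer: -5973879/25 ≈ -2.3896e+5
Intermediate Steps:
T = ⅕ (T = (⅕)*1 = ⅕ ≈ 0.20000)
k(f, h) = f - 7*f*h (k(f, h) = -7*f*h + f = f - 7*f*h)
l(H, X) = 9*(⅕ + X)² (l(H, X) = 9*(X + ⅕)² = 9*(⅕ + X)²)
-(l(11, k(y(6), 4)) + 3342) = -(9*(1 + 5*(6*(1 - 7*4)))²/25 + 3342) = -(9*(1 + 5*(6*(1 - 28)))²/25 + 3342) = -(9*(1 + 5*(6*(-27)))²/25 + 3342) = -(9*(1 + 5*(-162))²/25 + 3342) = -(9*(1 - 810)²/25 + 3342) = -((9/25)*(-809)² + 3342) = -((9/25)*654481 + 3342) = -(5890329/25 + 3342) = -1*5973879/25 = -5973879/25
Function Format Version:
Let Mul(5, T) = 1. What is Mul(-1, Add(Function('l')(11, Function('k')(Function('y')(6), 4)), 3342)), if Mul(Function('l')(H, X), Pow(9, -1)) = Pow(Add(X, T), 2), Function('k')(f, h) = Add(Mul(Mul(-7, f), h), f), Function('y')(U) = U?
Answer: Rational(-5973879, 25) ≈ -2.3896e+5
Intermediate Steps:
T = Rational(1, 5) (T = Mul(Rational(1, 5), 1) = Rational(1, 5) ≈ 0.20000)
Function('k')(f, h) = Add(f, Mul(-7, f, h)) (Function('k')(f, h) = Add(Mul(-7, f, h), f) = Add(f, Mul(-7, f, h)))
Function('l')(H, X) = Mul(9, Pow(Add(Rational(1, 5), X), 2)) (Function('l')(H, X) = Mul(9, Pow(Add(X, Rational(1, 5)), 2)) = Mul(9, Pow(Add(Rational(1, 5), X), 2)))
Mul(-1, Add(Function('l')(11, Function('k')(Function('y')(6), 4)), 3342)) = Mul(-1, Add(Mul(Rational(9, 25), Pow(Add(1, Mul(5, Mul(6, Add(1, Mul(-7, 4))))), 2)), 3342)) = Mul(-1, Add(Mul(Rational(9, 25), Pow(Add(1, Mul(5, Mul(6, Add(1, -28)))), 2)), 3342)) = Mul(-1, Add(Mul(Rational(9, 25), Pow(Add(1, Mul(5, Mul(6, -27))), 2)), 3342)) = Mul(-1, Add(Mul(Rational(9, 25), Pow(Add(1, Mul(5, -162)), 2)), 3342)) = Mul(-1, Add(Mul(Rational(9, 25), Pow(Add(1, -810), 2)), 3342)) = Mul(-1, Add(Mul(Rational(9, 25), Pow(-809, 2)), 3342)) = Mul(-1, Add(Mul(Rational(9, 25), 654481), 3342)) = Mul(-1, Add(Rational(5890329, 25), 3342)) = Mul(-1, Rational(5973879, 25)) = Rational(-5973879, 25)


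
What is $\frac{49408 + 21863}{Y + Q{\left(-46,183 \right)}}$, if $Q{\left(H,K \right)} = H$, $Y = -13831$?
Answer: $- \frac{71271}{13877} \approx -5.1359$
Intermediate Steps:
$\frac{49408 + 21863}{Y + Q{\left(-46,183 \right)}} = \frac{49408 + 21863}{-13831 - 46} = \frac{71271}{-13877} = 71271 \left(- \frac{1}{13877}\right) = - \frac{71271}{13877}$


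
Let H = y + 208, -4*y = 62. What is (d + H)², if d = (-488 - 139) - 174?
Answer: 1481089/4 ≈ 3.7027e+5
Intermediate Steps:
y = -31/2 (y = -¼*62 = -31/2 ≈ -15.500)
H = 385/2 (H = -31/2 + 208 = 385/2 ≈ 192.50)
d = -801 (d = -627 - 174 = -801)
(d + H)² = (-801 + 385/2)² = (-1217/2)² = 1481089/4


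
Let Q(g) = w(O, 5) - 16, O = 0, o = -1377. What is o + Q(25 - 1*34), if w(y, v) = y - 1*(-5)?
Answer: -1388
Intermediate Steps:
w(y, v) = 5 + y (w(y, v) = y + 5 = 5 + y)
Q(g) = -11 (Q(g) = (5 + 0) - 16 = 5 - 16 = -11)
o + Q(25 - 1*34) = -1377 - 11 = -1388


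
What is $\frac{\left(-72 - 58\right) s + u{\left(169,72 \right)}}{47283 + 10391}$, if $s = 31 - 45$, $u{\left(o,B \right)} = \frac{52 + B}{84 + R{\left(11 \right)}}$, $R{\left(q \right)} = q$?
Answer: $\frac{86512}{2739515} \approx 0.031579$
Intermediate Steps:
$u{\left(o,B \right)} = \frac{52}{95} + \frac{B}{95}$ ($u{\left(o,B \right)} = \frac{52 + B}{84 + 11} = \frac{52 + B}{95} = \left(52 + B\right) \frac{1}{95} = \frac{52}{95} + \frac{B}{95}$)
$s = -14$
$\frac{\left(-72 - 58\right) s + u{\left(169,72 \right)}}{47283 + 10391} = \frac{\left(-72 - 58\right) \left(-14\right) + \left(\frac{52}{95} + \frac{1}{95} \cdot 72\right)}{47283 + 10391} = \frac{\left(-72 - 58\right) \left(-14\right) + \left(\frac{52}{95} + \frac{72}{95}\right)}{57674} = \left(\left(-130\right) \left(-14\right) + \frac{124}{95}\right) \frac{1}{57674} = \left(1820 + \frac{124}{95}\right) \frac{1}{57674} = \frac{173024}{95} \cdot \frac{1}{57674} = \frac{86512}{2739515}$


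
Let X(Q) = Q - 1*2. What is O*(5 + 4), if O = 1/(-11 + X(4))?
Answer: -1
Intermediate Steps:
X(Q) = -2 + Q (X(Q) = Q - 2 = -2 + Q)
O = -1/9 (O = 1/(-11 + (-2 + 4)) = 1/(-11 + 2) = 1/(-9) = -1/9 ≈ -0.11111)
O*(5 + 4) = -(5 + 4)/9 = -1/9*9 = -1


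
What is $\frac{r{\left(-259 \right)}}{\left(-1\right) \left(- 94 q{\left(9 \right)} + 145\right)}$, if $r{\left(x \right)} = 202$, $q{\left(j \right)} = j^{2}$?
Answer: $\frac{202}{7469} \approx 0.027045$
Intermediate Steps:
$\frac{r{\left(-259 \right)}}{\left(-1\right) \left(- 94 q{\left(9 \right)} + 145\right)} = \frac{202}{\left(-1\right) \left(- 94 \cdot 9^{2} + 145\right)} = \frac{202}{\left(-1\right) \left(\left(-94\right) 81 + 145\right)} = \frac{202}{\left(-1\right) \left(-7614 + 145\right)} = \frac{202}{\left(-1\right) \left(-7469\right)} = \frac{202}{7469}$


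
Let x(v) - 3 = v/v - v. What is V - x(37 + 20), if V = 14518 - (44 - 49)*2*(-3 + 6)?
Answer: 14601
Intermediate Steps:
V = 14548 (V = 14518 - (-5)*2*3 = 14518 - (-5)*6 = 14518 - 1*(-30) = 14518 + 30 = 14548)
x(v) = 4 - v (x(v) = 3 + (v/v - v) = 3 + (1 - v) = 4 - v)
V - x(37 + 20) = 14548 - (4 - (37 + 20)) = 14548 - (4 - 1*57) = 14548 - (4 - 57) = 14548 - 1*(-53) = 14548 + 53 = 14601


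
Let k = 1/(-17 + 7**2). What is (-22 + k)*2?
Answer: -703/16 ≈ -43.938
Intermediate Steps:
k = 1/32 (k = 1/(-17 + 49) = 1/32 ≈ 0.031250)
(-22 + k)*2 = (-22 + 1/32)*2 = -703/32*2 = -703/16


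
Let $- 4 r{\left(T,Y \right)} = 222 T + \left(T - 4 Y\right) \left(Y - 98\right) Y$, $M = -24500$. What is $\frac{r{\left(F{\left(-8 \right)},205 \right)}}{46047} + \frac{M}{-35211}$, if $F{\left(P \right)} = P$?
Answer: $\frac{53673638393}{540453639} \approx 99.312$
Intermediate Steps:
$r{\left(T,Y \right)} = - \frac{111 T}{2} - \frac{Y \left(-98 + Y\right) \left(T - 4 Y\right)}{4}$ ($r{\left(T,Y \right)} = - \frac{222 T + \left(T - 4 Y\right) \left(Y - 98\right) Y}{4} = - \frac{222 T + \left(T - 4 Y\right) \left(-98 + Y\right) Y}{4} = - \frac{222 T + \left(-98 + Y\right) \left(T - 4 Y\right) Y}{4} = - \frac{222 T + Y \left(-98 + Y\right) \left(T - 4 Y\right)}{4} = - \frac{111 T}{2} - \frac{Y \left(-98 + Y\right) \left(T - 4 Y\right)}{4}$)
$\frac{r{\left(F{\left(-8 \right)},205 \right)}}{46047} + \frac{M}{-35211} = \frac{205^{3} - 98 \cdot 205^{2} - -444 - - 2 \cdot 205^{2} + \frac{49}{2} \left(-8\right) 205}{46047} - \frac{24500}{-35211} = \left(8615125 - 4118450 + 444 - \left(-2\right) 42025 - 40180\right) \frac{1}{46047} - - \frac{24500}{35211} = \left(8615125 - 4118450 + 444 + 84050 - 40180\right) \frac{1}{46047} + \frac{24500}{35211} = 4540989 \cdot \frac{1}{46047} + \frac{24500}{35211} = \frac{1513663}{15349} + \frac{24500}{35211} = \frac{53673638393}{540453639}$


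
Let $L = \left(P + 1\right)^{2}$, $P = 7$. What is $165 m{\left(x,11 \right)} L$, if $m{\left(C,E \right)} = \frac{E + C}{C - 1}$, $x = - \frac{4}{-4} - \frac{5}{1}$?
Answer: $-14784$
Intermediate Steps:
$x = -4$ ($x = \left(-4\right) \left(- \frac{1}{4}\right) - 5 = 1 - 5 = -4$)
$m{\left(C,E \right)} = \frac{C + E}{-1 + C}$
$L = 64$ ($L = \left(7 + 1\right)^{2} = 8^{2} = 64$)
$165 m{\left(x,11 \right)} L = 165 \frac{-4 + 11}{-1 - 4} \cdot 64 = 165 \frac{1}{-5} \cdot 7 \cdot 64 = 165 \left(\left(- \frac{1}{5}\right) 7\right) 64 = 165 \left(- \frac{7}{5}\right) 64 = \left(-231\right) 64 = -14784$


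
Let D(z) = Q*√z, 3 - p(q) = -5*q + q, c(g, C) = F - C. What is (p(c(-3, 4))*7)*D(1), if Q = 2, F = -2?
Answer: -294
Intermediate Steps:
c(g, C) = -2 - C
p(q) = 3 + 4*q (p(q) = 3 - (-5*q + q) = 3 - (-4)*q = 3 + 4*q)
D(z) = 2*√z
(p(c(-3, 4))*7)*D(1) = ((3 + 4*(-2 - 1*4))*7)*(2*√1) = ((3 + 4*(-2 - 4))*7)*(2*1) = ((3 + 4*(-6))*7)*2 = ((3 - 24)*7)*2 = -21*7*2 = -147*2 = -294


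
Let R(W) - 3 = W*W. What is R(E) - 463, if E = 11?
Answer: -339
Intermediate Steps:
R(W) = 3 + W² (R(W) = 3 + W*W = 3 + W²)
R(E) - 463 = (3 + 11²) - 463 = (3 + 121) - 463 = 124 - 463 = -339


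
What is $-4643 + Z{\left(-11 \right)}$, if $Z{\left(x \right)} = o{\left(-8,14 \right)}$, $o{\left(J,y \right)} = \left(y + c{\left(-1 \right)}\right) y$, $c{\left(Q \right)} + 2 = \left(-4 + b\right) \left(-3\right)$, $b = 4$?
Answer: $-4475$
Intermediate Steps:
$c{\left(Q \right)} = -2$ ($c{\left(Q \right)} = -2 + \left(-4 + 4\right) \left(-3\right) = -2 + 0 \left(-3\right) = -2 + 0 = -2$)
$o{\left(J,y \right)} = y \left(-2 + y\right)$ ($o{\left(J,y \right)} = \left(y - 2\right) y = \left(-2 + y\right) y = y \left(-2 + y\right)$)
$Z{\left(x \right)} = 168$ ($Z{\left(x \right)} = 14 \left(-2 + 14\right) = 14 \cdot 12 = 168$)
$-4643 + Z{\left(-11 \right)} = -4643 + 168 = -4475$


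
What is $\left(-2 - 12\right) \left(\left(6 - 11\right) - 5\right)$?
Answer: $140$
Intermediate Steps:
$\left(-2 - 12\right) \left(\left(6 - 11\right) - 5\right) = - 14 \left(\left(6 - 11\right) - 5\right) = - 14 \left(-5 - 5\right) = \left(-14\right) \left(-10\right) = 140$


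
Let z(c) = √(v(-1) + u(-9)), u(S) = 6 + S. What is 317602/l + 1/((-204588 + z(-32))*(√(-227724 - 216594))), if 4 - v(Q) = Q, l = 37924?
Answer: 158801/18962 + I*√222159/9298742586432978 + 17049*I*√444318/1549790431072163 ≈ 8.3747 + 7.3329e-9*I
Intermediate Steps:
v(Q) = 4 - Q
z(c) = √2 (z(c) = √((4 - 1*(-1)) + (6 - 9)) = √((4 + 1) - 3) = √(5 - 3) = √2)
317602/l + 1/((-204588 + z(-32))*(√(-227724 - 216594))) = 317602/37924 + 1/((-204588 + √2)*(√(-227724 - 216594))) = 317602*(1/37924) + 1/((-204588 + √2)*(√(-444318))) = 158801/18962 + 1/((-204588 + √2)*((I*√444318))) = 158801/18962 + (-I*√444318/444318)/(-204588 + √2) = 158801/18962 - I*√444318/(444318*(-204588 + √2))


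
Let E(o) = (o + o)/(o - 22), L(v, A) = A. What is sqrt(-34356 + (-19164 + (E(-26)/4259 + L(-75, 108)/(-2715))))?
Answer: I*sqrt(28624068650376139755)/23126370 ≈ 231.34*I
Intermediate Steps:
E(o) = 2*o/(-22 + o) (E(o) = (2*o)/(-22 + o) = 2*o/(-22 + o))
sqrt(-34356 + (-19164 + (E(-26)/4259 + L(-75, 108)/(-2715)))) = sqrt(-34356 + (-19164 + ((2*(-26)/(-22 - 26))/4259 + 108/(-2715)))) = sqrt(-34356 + (-19164 + ((2*(-26)/(-48))*(1/4259) + 108*(-1/2715)))) = sqrt(-34356 + (-19164 + ((2*(-26)*(-1/48))*(1/4259) - 36/905))) = sqrt(-34356 + (-19164 + ((13/12)*(1/4259) - 36/905))) = sqrt(-34356 + (-19164 + (13/51108 - 36/905))) = sqrt(-34356 + (-19164 - 1828123/46252740)) = sqrt(-34356 - 886389337483/46252740) = sqrt(-2475448472923/46252740) = I*sqrt(28624068650376139755)/23126370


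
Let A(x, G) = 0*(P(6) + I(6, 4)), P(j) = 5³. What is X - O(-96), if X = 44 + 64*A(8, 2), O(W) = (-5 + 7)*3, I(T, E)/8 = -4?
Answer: 38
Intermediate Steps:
P(j) = 125
I(T, E) = -32 (I(T, E) = 8*(-4) = -32)
A(x, G) = 0 (A(x, G) = 0*(125 - 32) = 0*93 = 0)
O(W) = 6 (O(W) = 2*3 = 6)
X = 44 (X = 44 + 64*0 = 44 + 0 = 44)
X - O(-96) = 44 - 1*6 = 44 - 6 = 38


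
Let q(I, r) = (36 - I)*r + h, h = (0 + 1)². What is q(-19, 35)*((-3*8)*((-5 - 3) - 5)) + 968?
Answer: 601880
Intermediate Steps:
h = 1 (h = 1² = 1)
q(I, r) = 1 + r*(36 - I) (q(I, r) = (36 - I)*r + 1 = r*(36 - I) + 1 = 1 + r*(36 - I))
q(-19, 35)*((-3*8)*((-5 - 3) - 5)) + 968 = (1 + 36*35 - 1*(-19)*35)*((-3*8)*((-5 - 3) - 5)) + 968 = (1 + 1260 + 665)*(-24*(-8 - 5)) + 968 = 1926*(-24*(-13)) + 968 = 1926*312 + 968 = 600912 + 968 = 601880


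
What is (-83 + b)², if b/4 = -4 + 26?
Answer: 25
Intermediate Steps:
b = 88 (b = 4*(-4 + 26) = 4*22 = 88)
(-83 + b)² = (-83 + 88)² = 5² = 25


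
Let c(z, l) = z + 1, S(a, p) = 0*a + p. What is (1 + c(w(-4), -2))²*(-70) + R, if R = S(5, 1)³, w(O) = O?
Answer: -279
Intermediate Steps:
S(a, p) = p (S(a, p) = 0 + p = p)
R = 1 (R = 1³ = 1)
c(z, l) = 1 + z
(1 + c(w(-4), -2))²*(-70) + R = (1 + (1 - 4))²*(-70) + 1 = (1 - 3)²*(-70) + 1 = (-2)²*(-70) + 1 = 4*(-70) + 1 = -280 + 1 = -279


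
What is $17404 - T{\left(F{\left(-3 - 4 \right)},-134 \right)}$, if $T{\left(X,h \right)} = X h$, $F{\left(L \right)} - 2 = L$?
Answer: $16734$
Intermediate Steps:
$F{\left(L \right)} = 2 + L$
$17404 - T{\left(F{\left(-3 - 4 \right)},-134 \right)} = 17404 - \left(2 - 7\right) \left(-134\right) = 17404 - \left(-5\right) \left(-134\right) = 17404 - 670 = 16734$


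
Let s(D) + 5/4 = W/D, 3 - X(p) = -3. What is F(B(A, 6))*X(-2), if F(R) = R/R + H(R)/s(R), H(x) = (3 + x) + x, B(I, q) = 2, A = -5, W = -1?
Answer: -18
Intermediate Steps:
X(p) = 6 (X(p) = 3 - 1*(-3) = 3 + 3 = 6)
s(D) = -5/4 - 1/D
H(x) = 3 + 2*x
F(R) = 1 + (3 + 2*R)/(-5/4 - 1/R) (F(R) = R/R + (3 + 2*R)/(-5/4 - 1/R) = 1 + (3 + 2*R)/(-5/4 - 1/R))
F(B(A, 6))*X(-2) = ((4 - 8*2² - 7*2)/(4 + 5*2))*6 = ((4 - 8*4 - 14)/(4 + 10))*6 = ((4 - 32 - 14)/14)*6 = ((1/14)*(-42))*6 = -3*6 = -18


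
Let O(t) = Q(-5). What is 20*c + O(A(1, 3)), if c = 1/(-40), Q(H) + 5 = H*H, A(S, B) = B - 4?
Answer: 39/2 ≈ 19.500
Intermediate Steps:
A(S, B) = -4 + B
Q(H) = -5 + H**2 (Q(H) = -5 + H*H = -5 + H**2)
c = -1/40 ≈ -0.025000
O(t) = 20 (O(t) = -5 + (-5)**2 = -5 + 25 = 20)
20*c + O(A(1, 3)) = 20*(-1/40) + 20 = -1/2 + 20 = 39/2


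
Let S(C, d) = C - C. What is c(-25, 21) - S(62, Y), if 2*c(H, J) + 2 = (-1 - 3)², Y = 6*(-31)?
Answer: 7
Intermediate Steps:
Y = -186
S(C, d) = 0
c(H, J) = 7 (c(H, J) = -1 + (-1 - 3)²/2 = -1 + (½)*(-4)² = -1 + (½)*16 = -1 + 8 = 7)
c(-25, 21) - S(62, Y) = 7 - 1*0 = 7 + 0 = 7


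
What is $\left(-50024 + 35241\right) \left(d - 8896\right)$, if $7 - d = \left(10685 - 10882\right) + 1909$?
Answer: $156714583$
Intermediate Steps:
$d = -1705$ ($d = 7 - \left(\left(10685 - 10882\right) + 1909\right) = 7 - \left(-197 + 1909\right) = 7 - 1712 = -1705$)
$\left(-50024 + 35241\right) \left(d - 8896\right) = \left(-50024 + 35241\right) \left(-1705 - 8896\right) = \left(-14783\right) \left(-10601\right) = 156714583$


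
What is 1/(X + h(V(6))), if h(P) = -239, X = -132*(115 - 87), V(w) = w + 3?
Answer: -1/3935 ≈ -0.00025413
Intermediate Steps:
V(w) = 3 + w
X = -3696 (X = -132*28 = -3696)
1/(X + h(V(6))) = 1/(-3696 - 239) = 1/(-3935) = -1/3935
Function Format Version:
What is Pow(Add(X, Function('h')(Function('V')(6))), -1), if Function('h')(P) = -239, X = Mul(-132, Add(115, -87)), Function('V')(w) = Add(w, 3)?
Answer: Rational(-1, 3935) ≈ -0.00025413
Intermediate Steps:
Function('V')(w) = Add(3, w)
X = -3696 (X = Mul(-132, 28) = -3696)
Pow(Add(X, Function('h')(Function('V')(6))), -1) = Pow(Add(-3696, -239), -1) = Pow(-3935, -1) = Rational(-1, 3935)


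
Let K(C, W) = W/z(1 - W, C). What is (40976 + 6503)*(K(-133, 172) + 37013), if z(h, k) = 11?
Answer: 19338908885/11 ≈ 1.7581e+9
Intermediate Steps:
K(C, W) = W/11
(40976 + 6503)*(K(-133, 172) + 37013) = (40976 + 6503)*((1/11)*172 + 37013) = 47479*(172/11 + 37013) = 47479*(407315/11) = 19338908885/11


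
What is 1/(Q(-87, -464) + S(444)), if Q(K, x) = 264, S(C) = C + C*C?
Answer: 1/197844 ≈ 5.0545e-6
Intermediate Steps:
S(C) = C + C**2
1/(Q(-87, -464) + S(444)) = 1/(264 + 444*(1 + 444)) = 1/(264 + 444*445) = 1/(264 + 197580) = 1/197844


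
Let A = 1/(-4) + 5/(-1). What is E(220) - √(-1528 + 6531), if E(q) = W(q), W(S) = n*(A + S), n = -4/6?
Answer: -859/6 - √5003 ≈ -213.90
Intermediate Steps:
n = -⅔ (n = -4*⅙ = -⅔ ≈ -0.66667)
A = -21/4 (A = 1*(-¼) + 5*(-1) = -¼ - 5 = -21/4 ≈ -5.2500)
W(S) = 7/2 - 2*S/3 (W(S) = -2*(-21/4 + S)/3 = 7/2 - 2*S/3)
E(q) = 7/2 - 2*q/3
E(220) - √(-1528 + 6531) = (7/2 - ⅔*220) - √(-1528 + 6531) = (7/2 - 440/3) - √5003 = -859/6 - √5003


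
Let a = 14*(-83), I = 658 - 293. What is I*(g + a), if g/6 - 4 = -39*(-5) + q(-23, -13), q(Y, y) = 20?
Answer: 55480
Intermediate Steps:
I = 365
g = 1314 (g = 24 + 6*(-39*(-5) + 20) = 24 + 6*(195 + 20) = 24 + 6*215 = 24 + 1290 = 1314)
a = -1162
I*(g + a) = 365*(1314 - 1162) = 365*152 = 55480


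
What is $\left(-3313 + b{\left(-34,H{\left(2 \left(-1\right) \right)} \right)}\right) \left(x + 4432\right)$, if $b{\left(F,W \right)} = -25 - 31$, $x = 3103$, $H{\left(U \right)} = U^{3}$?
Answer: $-25385415$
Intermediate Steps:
$b{\left(F,W \right)} = -56$
$\left(-3313 + b{\left(-34,H{\left(2 \left(-1\right) \right)} \right)}\right) \left(x + 4432\right) = \left(-3313 - 56\right) \left(3103 + 4432\right) = \left(-3369\right) 7535 = -25385415$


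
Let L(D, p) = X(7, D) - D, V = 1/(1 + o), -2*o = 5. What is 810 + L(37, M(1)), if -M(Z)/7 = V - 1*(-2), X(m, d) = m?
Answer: 780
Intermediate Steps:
o = -5/2 (o = -1/2*5 = -5/2 ≈ -2.5000)
V = -2/3 (V = 1/(1 - 5/2) = 1/(-3/2) = -2/3 ≈ -0.66667)
M(Z) = -28/3 (M(Z) = -7*(-2/3 - 1*(-2)) = -7*(-2/3 + 2) = -7*4/3 = -28/3)
L(D, p) = 7 - D
810 + L(37, M(1)) = 810 + (7 - 1*37) = 810 + (7 - 37) = 810 - 30 = 780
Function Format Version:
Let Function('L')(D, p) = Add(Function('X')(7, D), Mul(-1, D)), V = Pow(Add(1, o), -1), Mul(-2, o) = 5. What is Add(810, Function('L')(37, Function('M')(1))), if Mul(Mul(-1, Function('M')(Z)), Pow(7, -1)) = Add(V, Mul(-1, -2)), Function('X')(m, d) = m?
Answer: 780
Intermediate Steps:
o = Rational(-5, 2) (o = Mul(Rational(-1, 2), 5) = Rational(-5, 2) ≈ -2.5000)
V = Rational(-2, 3) (V = Pow(Add(1, Rational(-5, 2)), -1) = Pow(Rational(-3, 2), -1) = Rational(-2, 3) ≈ -0.66667)
Function('M')(Z) = Rational(-28, 3) (Function('M')(Z) = Mul(-7, Add(Rational(-2, 3), Mul(-1, -2))) = Mul(-7, Add(Rational(-2, 3), 2)) = Mul(-7, Rational(4, 3)) = Rational(-28, 3))
Function('L')(D, p) = Add(7, Mul(-1, D))
Add(810, Function('L')(37, Function('M')(1))) = Add(810, Add(7, Mul(-1, 37))) = Add(810, Add(7, -37)) = Add(810, -30) = 780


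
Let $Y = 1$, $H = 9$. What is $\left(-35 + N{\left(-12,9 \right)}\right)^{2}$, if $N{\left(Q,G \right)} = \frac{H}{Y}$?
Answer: $676$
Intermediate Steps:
$N{\left(Q,G \right)} = 9$ ($N{\left(Q,G \right)} = \frac{9}{1} = 9 \cdot 1 = 9$)
$\left(-35 + N{\left(-12,9 \right)}\right)^{2} = \left(-35 + 9\right)^{2} = \left(-26\right)^{2} = 676$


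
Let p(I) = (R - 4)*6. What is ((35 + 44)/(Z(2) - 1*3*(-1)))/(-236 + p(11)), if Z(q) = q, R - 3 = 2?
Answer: -79/1150 ≈ -0.068696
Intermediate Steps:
R = 5 (R = 3 + 2 = 5)
p(I) = 6 (p(I) = (5 - 4)*6 = 1*6 = 6)
((35 + 44)/(Z(2) - 1*3*(-1)))/(-236 + p(11)) = ((35 + 44)/(2 - 1*3*(-1)))/(-236 + 6) = (79/(2 - 3*(-1)))/(-230) = -79/(230*(2 + 3)) = -79/(230*5) = -1/230*79/5 = -79/1150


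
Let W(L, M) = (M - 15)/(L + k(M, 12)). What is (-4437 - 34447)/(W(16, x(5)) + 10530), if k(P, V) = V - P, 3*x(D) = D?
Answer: -1535918/415915 ≈ -3.6929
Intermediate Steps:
x(D) = D/3
W(L, M) = (-15 + M)/(12 + L - M) (W(L, M) = (M - 15)/(L + (12 - M)) = (-15 + M)/(12 + L - M))
(-4437 - 34447)/(W(16, x(5)) + 10530) = (-4437 - 34447)/((-15 + (⅓)*5)/(12 + 16 - 5/3) + 10530) = -38884/((-15 + 5/3)/(12 + 16 - 1*5/3) + 10530) = -38884/(-40/3/(12 + 16 - 5/3) + 10530) = -38884/(-40/3/(79/3) + 10530) = -38884/((3/79)*(-40/3) + 10530) = -38884/(-40/79 + 10530) = -38884/831830/79 = -38884*79/831830 = -1535918/415915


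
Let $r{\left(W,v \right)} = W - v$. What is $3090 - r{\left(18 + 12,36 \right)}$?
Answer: $3096$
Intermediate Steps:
$3090 - r{\left(18 + 12,36 \right)} = 3090 - \left(\left(18 + 12\right) - 36\right) = 3090 - \left(30 - 36\right) = 3090 - -6 = 3090 + 6 = 3096$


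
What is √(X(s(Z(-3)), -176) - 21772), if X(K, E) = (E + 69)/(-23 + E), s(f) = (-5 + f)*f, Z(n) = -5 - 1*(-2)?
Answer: I*√862171679/199 ≈ 147.55*I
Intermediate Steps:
Z(n) = -3 (Z(n) = -5 + 2 = -3)
s(f) = f*(-5 + f)
X(K, E) = (69 + E)/(-23 + E)
√(X(s(Z(-3)), -176) - 21772) = √((69 - 176)/(-23 - 176) - 21772) = √(-107/(-199) - 21772) = √(-1/199*(-107) - 21772) = √(107/199 - 21772) = √(-4332521/199) = I*√862171679/199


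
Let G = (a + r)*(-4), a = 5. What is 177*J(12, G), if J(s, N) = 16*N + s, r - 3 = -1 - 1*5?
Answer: -20532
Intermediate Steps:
r = -3 (r = 3 + (-1 - 1*5) = 3 + (-1 - 5) = 3 - 6 = -3)
G = -8 (G = (5 - 3)*(-4) = 2*(-4) = -8)
J(s, N) = s + 16*N
177*J(12, G) = 177*(12 + 16*(-8)) = 177*(12 - 128) = 177*(-116) = -20532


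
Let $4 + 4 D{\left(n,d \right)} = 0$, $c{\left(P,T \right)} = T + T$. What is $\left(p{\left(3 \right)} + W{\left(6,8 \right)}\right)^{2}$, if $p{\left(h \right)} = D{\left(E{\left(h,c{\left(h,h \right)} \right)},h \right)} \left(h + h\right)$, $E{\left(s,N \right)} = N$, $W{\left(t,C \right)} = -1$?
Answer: $49$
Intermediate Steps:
$c{\left(P,T \right)} = 2 T$
$D{\left(n,d \right)} = -1$ ($D{\left(n,d \right)} = -1 + \frac{1}{4} \cdot 0 = -1 + 0 = -1$)
$p{\left(h \right)} = - 2 h$ ($p{\left(h \right)} = - (h + h) = - 2 h$)
$\left(p{\left(3 \right)} + W{\left(6,8 \right)}\right)^{2} = \left(\left(-2\right) 3 - 1\right)^{2} = \left(-6 - 1\right)^{2} = \left(-7\right)^{2} = 49$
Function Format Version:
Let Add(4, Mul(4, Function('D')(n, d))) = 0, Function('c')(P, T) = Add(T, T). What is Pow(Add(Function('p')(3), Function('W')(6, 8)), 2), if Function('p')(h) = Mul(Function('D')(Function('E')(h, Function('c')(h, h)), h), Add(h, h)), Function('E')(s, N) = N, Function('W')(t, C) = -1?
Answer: 49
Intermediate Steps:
Function('c')(P, T) = Mul(2, T)
Function('D')(n, d) = -1 (Function('D')(n, d) = Add(-1, Mul(Rational(1, 4), 0)) = Add(-1, 0) = -1)
Function('p')(h) = Mul(-2, h) (Function('p')(h) = Mul(-1, Add(h, h)) = Mul(-1, Mul(2, h)) = Mul(-2, h))
Pow(Add(Function('p')(3), Function('W')(6, 8)), 2) = Pow(Add(Mul(-2, 3), -1), 2) = Pow(Add(-6, -1), 2) = Pow(-7, 2) = 49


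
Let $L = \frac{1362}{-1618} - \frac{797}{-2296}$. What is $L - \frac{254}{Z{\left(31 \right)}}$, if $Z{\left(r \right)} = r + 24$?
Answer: $- \frac{522330021}{102160520} \approx -5.1128$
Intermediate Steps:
$Z{\left(r \right)} = 24 + r$
$L = - \frac{918803}{1857464}$ ($L = 1362 \left(- \frac{1}{1618}\right) - - \frac{797}{2296} = - \frac{681}{809} + \frac{797}{2296} = - \frac{918803}{1857464} \approx -0.49465$)
$L - \frac{254}{Z{\left(31 \right)}} = - \frac{918803}{1857464} - \frac{254}{24 + 31} = - \frac{918803}{1857464} - \frac{254}{55} = - \frac{522330021}{102160520}$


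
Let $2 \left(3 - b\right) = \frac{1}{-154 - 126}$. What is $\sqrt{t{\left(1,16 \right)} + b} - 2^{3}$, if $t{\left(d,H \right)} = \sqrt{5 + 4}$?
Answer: $-8 + \frac{\sqrt{117635}}{140} \approx -5.5501$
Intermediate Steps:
$t{\left(d,H \right)} = 3$ ($t{\left(d,H \right)} = \sqrt{9} = 3$)
$b = \frac{1681}{560}$ ($b = 3 - \frac{1}{2 \left(-154 - 126\right)} = 3 - \frac{1}{2 \left(-280\right)} = 3 - - \frac{1}{560} = 3 + \frac{1}{560} = \frac{1681}{560} \approx 3.0018$)
$\sqrt{t{\left(1,16 \right)} + b} - 2^{3} = \sqrt{3 + \frac{1681}{560}} - 2^{3} = \sqrt{\frac{3361}{560}} - 8 = \frac{\sqrt{117635}}{140} - 8 = -8 + \frac{\sqrt{117635}}{140}$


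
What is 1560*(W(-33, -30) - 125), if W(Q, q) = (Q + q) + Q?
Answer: -344760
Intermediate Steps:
W(Q, q) = q + 2*Q
1560*(W(-33, -30) - 125) = 1560*((-30 + 2*(-33)) - 125) = 1560*((-30 - 66) - 125) = 1560*(-96 - 125) = 1560*(-221) = -344760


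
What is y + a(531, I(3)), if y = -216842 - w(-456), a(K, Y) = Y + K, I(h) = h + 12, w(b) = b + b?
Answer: -215384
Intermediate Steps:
w(b) = 2*b
I(h) = 12 + h
a(K, Y) = K + Y
y = -215930 (y = -216842 - 2*(-456) = -216842 - 1*(-912) = -216842 + 912 = -215930)
y + a(531, I(3)) = -215930 + (531 + (12 + 3)) = -215930 + (531 + 15) = -215930 + 546 = -215384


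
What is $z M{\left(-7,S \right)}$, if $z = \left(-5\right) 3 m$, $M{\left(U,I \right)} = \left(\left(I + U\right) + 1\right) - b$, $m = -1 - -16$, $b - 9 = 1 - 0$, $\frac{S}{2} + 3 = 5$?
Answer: $2700$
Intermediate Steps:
$S = 4$ ($S = -6 + 2 \cdot 5 = -6 + 10 = 4$)
$b = 10$ ($b = 9 + \left(1 - 0\right) = 9 + \left(1 + 0\right) = 9 + 1 = 10$)
$m = 15$ ($m = -1 + 16 = 15$)
$M{\left(U,I \right)} = -9 + I + U$ ($M{\left(U,I \right)} = \left(\left(I + U\right) + 1\right) - 10 = \left(1 + I + U\right) - 10 = -9 + I + U$)
$z = -225$ ($z = \left(-5\right) 3 \cdot 15 = \left(-15\right) 15 = -225$)
$z M{\left(-7,S \right)} = - 225 \left(-9 + 4 - 7\right) = \left(-225\right) \left(-12\right) = 2700$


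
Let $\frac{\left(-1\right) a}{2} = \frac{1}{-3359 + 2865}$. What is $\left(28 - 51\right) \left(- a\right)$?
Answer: $\frac{23}{247} \approx 0.093117$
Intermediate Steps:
$a = \frac{1}{247}$ ($a = - \frac{2}{-3359 + 2865} = - \frac{2}{-494} = \left(-2\right) \left(- \frac{1}{494}\right) = \frac{1}{247} \approx 0.0040486$)
$\left(28 - 51\right) \left(- a\right) = \left(28 - 51\right) \left(\left(-1\right) \frac{1}{247}\right) = \left(28 - 51\right) \left(- \frac{1}{247}\right) = \left(-23\right) \left(- \frac{1}{247}\right) = \frac{23}{247}$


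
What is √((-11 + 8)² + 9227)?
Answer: 2*√2309 ≈ 96.104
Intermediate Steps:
√((-11 + 8)² + 9227) = √((-3)² + 9227) = √(9 + 9227) = √9236 = 2*√2309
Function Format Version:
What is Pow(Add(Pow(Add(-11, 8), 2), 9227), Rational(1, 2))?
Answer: Mul(2, Pow(2309, Rational(1, 2))) ≈ 96.104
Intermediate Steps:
Pow(Add(Pow(Add(-11, 8), 2), 9227), Rational(1, 2)) = Pow(Add(Pow(-3, 2), 9227), Rational(1, 2)) = Pow(Add(9, 9227), Rational(1, 2)) = Pow(9236, Rational(1, 2)) = Mul(2, Pow(2309, Rational(1, 2)))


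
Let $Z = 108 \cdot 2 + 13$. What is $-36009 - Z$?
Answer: $-36238$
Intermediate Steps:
$Z = 229$ ($Z = 216 + 13 = 229$)
$-36009 - Z = -36009 - 229 = -36238$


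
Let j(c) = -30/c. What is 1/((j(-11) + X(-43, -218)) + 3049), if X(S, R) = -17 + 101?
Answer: 11/34493 ≈ 0.00031891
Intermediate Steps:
X(S, R) = 84
1/((j(-11) + X(-43, -218)) + 3049) = 1/((-30/(-11) + 84) + 3049) = 1/((-30*(-1/11) + 84) + 3049) = 1/((30/11 + 84) + 3049) = 1/(954/11 + 3049) = 1/(34493/11) = 11/34493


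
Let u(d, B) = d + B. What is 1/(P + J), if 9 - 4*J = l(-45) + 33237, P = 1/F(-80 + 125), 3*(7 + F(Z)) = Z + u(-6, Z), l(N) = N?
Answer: -84/696839 ≈ -0.00012054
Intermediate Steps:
u(d, B) = B + d
F(Z) = -9 + 2*Z/3 (F(Z) = -7 + (Z + (Z - 6))/3 = -7 + (Z + (-6 + Z))/3 = -7 + (-6 + 2*Z)/3 = -7 + (-2 + 2*Z/3) = -9 + 2*Z/3)
P = 1/21 (P = 1/(-9 + 2*(-80 + 125)/3) = 1/(-9 + (⅔)*45) = 1/(-9 + 30) = 1/21 ≈ 0.047619)
J = -33183/4 (J = 9/4 - (-45 + 33237)/4 = 9/4 - ¼*33192 = 9/4 - 8298 = -33183/4 ≈ -8295.8)
1/(P + J) = 1/(1/21 - 33183/4) = 1/(-696839/84) = -84/696839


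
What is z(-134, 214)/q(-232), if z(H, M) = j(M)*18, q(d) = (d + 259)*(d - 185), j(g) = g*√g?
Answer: -428*√214/1251 ≈ -5.0049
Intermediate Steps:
j(g) = g^(3/2)
q(d) = (-185 + d)*(259 + d) (q(d) = (259 + d)*(-185 + d) = (-185 + d)*(259 + d))
z(H, M) = 18*M^(3/2) (z(H, M) = M^(3/2)*18 = 18*M^(3/2))
z(-134, 214)/q(-232) = (18*214^(3/2))/(-47915 + (-232)² + 74*(-232)) = (18*(214*√214))/(-47915 + 53824 - 17168) = (3852*√214)/(-11259) = (3852*√214)*(-1/11259) = -428*√214/1251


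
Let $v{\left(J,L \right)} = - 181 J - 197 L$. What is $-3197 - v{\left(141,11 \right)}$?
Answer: $24491$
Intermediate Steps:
$v{\left(J,L \right)} = - 197 L - 181 J$
$-3197 - v{\left(141,11 \right)} = -3197 - \left(\left(-197\right) 11 - 25521\right) = -3197 - \left(-2167 - 25521\right) = -3197 - -27688 = -3197 + 27688 = 24491$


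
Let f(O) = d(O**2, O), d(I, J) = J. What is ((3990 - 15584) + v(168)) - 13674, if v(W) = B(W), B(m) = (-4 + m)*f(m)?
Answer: 2284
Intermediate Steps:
f(O) = O
B(m) = m*(-4 + m) (B(m) = (-4 + m)*m = m*(-4 + m))
v(W) = W*(-4 + W)
((3990 - 15584) + v(168)) - 13674 = ((3990 - 15584) + 168*(-4 + 168)) - 13674 = (-11594 + 168*164) - 13674 = (-11594 + 27552) - 13674 = 15958 - 13674 = 2284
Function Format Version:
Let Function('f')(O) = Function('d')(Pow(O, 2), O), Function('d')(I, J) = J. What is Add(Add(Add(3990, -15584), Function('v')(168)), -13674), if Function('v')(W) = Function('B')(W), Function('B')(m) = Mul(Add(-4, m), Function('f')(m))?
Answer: 2284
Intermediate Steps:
Function('f')(O) = O
Function('B')(m) = Mul(m, Add(-4, m)) (Function('B')(m) = Mul(Add(-4, m), m) = Mul(m, Add(-4, m)))
Function('v')(W) = Mul(W, Add(-4, W))
Add(Add(Add(3990, -15584), Function('v')(168)), -13674) = Add(Add(Add(3990, -15584), Mul(168, Add(-4, 168))), -13674) = Add(Add(-11594, Mul(168, 164)), -13674) = Add(Add(-11594, 27552), -13674) = Add(15958, -13674) = 2284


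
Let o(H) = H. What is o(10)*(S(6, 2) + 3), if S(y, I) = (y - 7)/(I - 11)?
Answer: 280/9 ≈ 31.111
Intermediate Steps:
S(y, I) = (-7 + y)/(-11 + I)
o(10)*(S(6, 2) + 3) = 10*((-7 + 6)/(-11 + 2) + 3) = 10*(-1/(-9) + 3) = 10*(-⅑*(-1) + 3) = 10*(⅑ + 3) = 10*(28/9) = 280/9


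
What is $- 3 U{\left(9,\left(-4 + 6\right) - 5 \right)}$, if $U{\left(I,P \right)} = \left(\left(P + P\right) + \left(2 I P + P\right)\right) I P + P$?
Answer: $-5094$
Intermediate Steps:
$U{\left(I,P \right)} = P + I P \left(3 P + 2 I P\right)$ ($U{\left(I,P \right)} = \left(2 P + \left(2 I P + P\right)\right) I P + P = \left(2 P + \left(P + 2 I P\right)\right) I P + P = \left(3 P + 2 I P\right) I P + P = I \left(3 P + 2 I P\right) P + P = I P \left(3 P + 2 I P\right) + P = P + I P \left(3 P + 2 I P\right)$)
$- 3 U{\left(9,\left(-4 + 6\right) - 5 \right)} = - 3 \left(\left(-4 + 6\right) - 5\right) \left(1 + 2 \left(\left(-4 + 6\right) - 5\right) 9^{2} + 3 \cdot 9 \left(\left(-4 + 6\right) - 5\right)\right) = - 3 \left(2 - 5\right) \left(1 + 2 \left(2 - 5\right) 81 + 3 \cdot 9 \left(2 - 5\right)\right) = - 3 \left(- 3 \left(1 + 2 \left(-3\right) 81 + 3 \cdot 9 \left(-3\right)\right)\right) = - 3 \left(- 3 \left(1 - 486 - 81\right)\right) = - 3 \left(\left(-3\right) \left(-566\right)\right) = \left(-3\right) 1698 = -5094$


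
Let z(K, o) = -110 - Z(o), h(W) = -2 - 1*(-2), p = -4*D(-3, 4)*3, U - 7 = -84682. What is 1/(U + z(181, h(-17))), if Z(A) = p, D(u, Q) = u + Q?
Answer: -1/84773 ≈ -1.1796e-5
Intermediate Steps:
D(u, Q) = Q + u
U = -84675 (U = 7 - 84682 = -84675)
p = -12 (p = -4*(4 - 3)*3 = -4*1*3 = -4*3 = -12)
Z(A) = -12
h(W) = 0 (h(W) = -2 + 2 = 0)
z(K, o) = -98 (z(K, o) = -110 - 1*(-12) = -110 + 12 = -98)
1/(U + z(181, h(-17))) = 1/(-84675 - 98) = 1/(-84773) = -1/84773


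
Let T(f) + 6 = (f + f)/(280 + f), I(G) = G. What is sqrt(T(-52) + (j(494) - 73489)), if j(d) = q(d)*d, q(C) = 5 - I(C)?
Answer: I*sqrt(1023634671)/57 ≈ 561.3*I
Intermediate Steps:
T(f) = -6 + 2*f/(280 + f) (T(f) = -6 + (f + f)/(280 + f) = -6 + (2*f)/(280 + f) = -6 + 2*f/(280 + f))
q(C) = 5 - C
j(d) = d*(5 - d) (j(d) = (5 - d)*d = d*(5 - d))
sqrt(T(-52) + (j(494) - 73489)) = sqrt(4*(-420 - 1*(-52))/(280 - 52) + (494*(5 - 1*494) - 73489)) = sqrt(4*(-420 + 52)/228 + (494*(5 - 494) - 73489)) = sqrt(4*(1/228)*(-368) + (494*(-489) - 73489)) = sqrt(-368/57 + (-241566 - 73489)) = sqrt(-368/57 - 315055) = sqrt(-17958503/57) = I*sqrt(1023634671)/57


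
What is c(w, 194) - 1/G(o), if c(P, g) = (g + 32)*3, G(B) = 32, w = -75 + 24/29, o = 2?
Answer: 21695/32 ≈ 677.97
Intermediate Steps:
w = -2151/29 (w = -75 + 24*(1/29) = -75 + 24/29 = -2151/29 ≈ -74.172)
c(P, g) = 96 + 3*g (c(P, g) = (32 + g)*3 = 96 + 3*g)
c(w, 194) - 1/G(o) = (96 + 3*194) - 1/32 = (96 + 582) - 1*1/32 = 678 - 1/32 = 21695/32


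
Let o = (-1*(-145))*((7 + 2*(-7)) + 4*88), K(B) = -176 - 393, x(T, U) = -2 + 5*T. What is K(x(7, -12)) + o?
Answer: 49456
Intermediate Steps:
K(B) = -569
o = 50025 (o = 145*((7 - 14) + 352) = 145*(-7 + 352) = 145*345 = 50025)
K(x(7, -12)) + o = -569 + 50025 = 49456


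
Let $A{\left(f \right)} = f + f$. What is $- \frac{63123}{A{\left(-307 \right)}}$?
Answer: $\frac{63123}{614} \approx 102.81$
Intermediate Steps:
$A{\left(f \right)} = 2 f$
$- \frac{63123}{A{\left(-307 \right)}} = - \frac{63123}{2 \left(-307\right)} = - \frac{63123}{-614} = \left(-63123\right) \left(- \frac{1}{614}\right) = \frac{63123}{614}$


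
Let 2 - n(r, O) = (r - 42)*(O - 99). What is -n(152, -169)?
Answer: -29482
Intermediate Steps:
n(r, O) = 2 - (-99 + O)*(-42 + r) (n(r, O) = 2 - (r - 42)*(O - 99) = 2 - (-42 + r)*(-99 + O) = 2 - (-99 + O)*(-42 + r))
-n(152, -169) = -(-4156 + 42*(-169) + 99*152 - 1*(-169)*152) = -(-4156 - 7098 + 15048 + 25688) = -1*29482 = -29482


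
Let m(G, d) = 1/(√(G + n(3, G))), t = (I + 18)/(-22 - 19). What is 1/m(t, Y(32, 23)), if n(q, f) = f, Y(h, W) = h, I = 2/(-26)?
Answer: I*√248378/533 ≈ 0.93504*I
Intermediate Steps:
I = -1/13 (I = 2*(-1/26) = -1/13 ≈ -0.076923)
t = -233/533 (t = (-1/13 + 18)/(-22 - 19) = (233/13)/(-41) = -1/41*233/13 = -233/533 ≈ -0.43715)
m(G, d) = √2/(2*√G) (m(G, d) = 1/(√(G + G)) = 1/(√(2*G)) = 1/(√2*√G) = √2/(2*√G))
1/m(t, Y(32, 23)) = 1/(√2/(2*√(-233/533))) = 1/(√2*(-I*√124189/233)/2) = 1/(-I*√248378/466) = I*√248378/533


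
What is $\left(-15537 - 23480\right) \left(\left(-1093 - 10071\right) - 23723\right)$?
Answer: $1361186079$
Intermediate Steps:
$\left(-15537 - 23480\right) \left(\left(-1093 - 10071\right) - 23723\right) = \left(-15537 - 23480\right) \left(-11164 - 23723\right) = - 39017 \left(-11164 - 23723\right) = \left(-39017\right) \left(-34887\right) = 1361186079$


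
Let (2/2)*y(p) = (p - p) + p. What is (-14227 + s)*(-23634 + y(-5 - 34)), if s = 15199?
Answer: -23010156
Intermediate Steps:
y(p) = p (y(p) = (p - p) + p = 0 + p = p)
(-14227 + s)*(-23634 + y(-5 - 34)) = (-14227 + 15199)*(-23634 + (-5 - 34)) = 972*(-23634 - 39) = 972*(-23673) = -23010156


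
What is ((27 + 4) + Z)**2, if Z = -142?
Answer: 12321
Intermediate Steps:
((27 + 4) + Z)**2 = ((27 + 4) - 142)**2 = (31 - 142)**2 = (-111)**2 = 12321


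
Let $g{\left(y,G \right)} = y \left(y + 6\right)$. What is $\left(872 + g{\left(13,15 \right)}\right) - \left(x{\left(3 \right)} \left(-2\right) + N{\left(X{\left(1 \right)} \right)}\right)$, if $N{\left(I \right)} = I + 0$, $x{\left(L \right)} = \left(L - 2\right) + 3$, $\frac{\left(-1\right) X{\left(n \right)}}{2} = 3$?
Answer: $1133$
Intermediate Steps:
$X{\left(n \right)} = -6$ ($X{\left(n \right)} = \left(-2\right) 3 = -6$)
$x{\left(L \right)} = 1 + L$ ($x{\left(L \right)} = \left(-2 + L\right) + 3 = 1 + L$)
$N{\left(I \right)} = I$
$g{\left(y,G \right)} = y \left(6 + y\right)$
$\left(872 + g{\left(13,15 \right)}\right) - \left(x{\left(3 \right)} \left(-2\right) + N{\left(X{\left(1 \right)} \right)}\right) = \left(872 + 13 \left(6 + 13\right)\right) - \left(\left(1 + 3\right) \left(-2\right) - 6\right) = \left(872 + 13 \cdot 19\right) - \left(4 \left(-2\right) - 6\right) = \left(872 + 247\right) - \left(-8 - 6\right) = 1119 - -14 = 1119 + 14 = 1133$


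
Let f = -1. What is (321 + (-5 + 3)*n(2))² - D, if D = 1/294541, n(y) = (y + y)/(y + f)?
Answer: 28855887228/294541 ≈ 97969.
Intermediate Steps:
n(y) = 2*y/(-1 + y) (n(y) = (y + y)/(y - 1) = (2*y)/(-1 + y) = 2*y/(-1 + y))
D = 1/294541 ≈ 3.3951e-6
(321 + (-5 + 3)*n(2))² - D = (321 + (-5 + 3)*(2*2/(-1 + 2)))² - 1*1/294541 = (321 - 4*2/1)² - 1/294541 = (321 - 4*2)² - 1/294541 = (321 - 2*4)² - 1/294541 = (321 - 8)² - 1/294541 = 313² - 1/294541 = 97969 - 1/294541 = 28855887228/294541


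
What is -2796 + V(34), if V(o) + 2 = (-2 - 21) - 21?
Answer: -2842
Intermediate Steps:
V(o) = -46 (V(o) = -2 + ((-2 - 21) - 21) = -2 + (-23 - 21) = -2 - 44 = -46)
-2796 + V(34) = -2796 - 46 = -2842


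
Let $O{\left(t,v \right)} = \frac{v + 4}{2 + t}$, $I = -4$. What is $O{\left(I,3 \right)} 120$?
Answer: $-420$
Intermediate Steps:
$O{\left(t,v \right)} = \frac{4 + v}{2 + t}$
$O{\left(I,3 \right)} 120 = \frac{4 + 3}{2 - 4} \cdot 120 = \frac{1}{-2} \cdot 7 \cdot 120 = \left(- \frac{1}{2}\right) 7 \cdot 120 = \left(- \frac{7}{2}\right) 120 = -420$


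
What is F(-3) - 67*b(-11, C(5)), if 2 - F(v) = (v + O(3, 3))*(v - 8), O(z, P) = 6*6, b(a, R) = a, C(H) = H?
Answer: 1102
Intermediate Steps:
O(z, P) = 36
F(v) = 2 - (-8 + v)*(36 + v) (F(v) = 2 - (v + 36)*(v - 8) = 2 - (36 + v)*(-8 + v) = 2 - (-8 + v)*(36 + v))
F(-3) - 67*b(-11, C(5)) = (290 - 1*(-3)² - 28*(-3)) - 67*(-11) = (290 - 1*9 + 84) + 737 = (290 - 9 + 84) + 737 = 365 + 737 = 1102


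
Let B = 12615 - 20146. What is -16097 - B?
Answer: -8566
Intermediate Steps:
B = -7531
-16097 - B = -16097 - 1*(-7531) = -16097 + 7531 = -8566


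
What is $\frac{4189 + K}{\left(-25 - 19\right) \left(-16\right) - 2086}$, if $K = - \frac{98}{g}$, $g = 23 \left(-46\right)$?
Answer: $- \frac{1108015}{365539} \approx -3.0312$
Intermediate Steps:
$g = -1058$
$K = \frac{49}{529}$ ($K = - \frac{98}{-1058} = \left(-98\right) \left(- \frac{1}{1058}\right) = \frac{49}{529} \approx 0.092628$)
$\frac{4189 + K}{\left(-25 - 19\right) \left(-16\right) - 2086} = \frac{4189 + \frac{49}{529}}{\left(-25 - 19\right) \left(-16\right) - 2086} = \frac{2216030}{529 \left(\left(-44\right) \left(-16\right) - 2086\right)} = \frac{2216030}{529 \left(704 - 2086\right)} = \frac{2216030}{529 \left(-1382\right)} = \frac{2216030}{529} \left(- \frac{1}{1382}\right) = - \frac{1108015}{365539}$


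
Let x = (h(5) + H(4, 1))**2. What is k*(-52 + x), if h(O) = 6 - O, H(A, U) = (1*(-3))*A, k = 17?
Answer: 1173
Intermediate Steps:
H(A, U) = -3*A
x = 121 (x = ((6 - 1*5) - 3*4)**2 = ((6 - 5) - 12)**2 = (1 - 12)**2 = (-11)**2 = 121)
k*(-52 + x) = 17*(-52 + 121) = 17*69 = 1173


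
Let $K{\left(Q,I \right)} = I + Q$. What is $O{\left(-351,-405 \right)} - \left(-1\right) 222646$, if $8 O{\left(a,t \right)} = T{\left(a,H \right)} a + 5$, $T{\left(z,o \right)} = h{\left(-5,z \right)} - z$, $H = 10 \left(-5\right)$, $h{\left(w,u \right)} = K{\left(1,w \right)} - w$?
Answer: $\frac{1657621}{8} \approx 2.072 \cdot 10^{5}$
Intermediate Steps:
$h{\left(w,u \right)} = 1$ ($h{\left(w,u \right)} = \left(w + 1\right) - w = \left(1 + w\right) - w = 1$)
$H = -50$
$T{\left(z,o \right)} = 1 - z$
$O{\left(a,t \right)} = \frac{5}{8} + \frac{a \left(1 - a\right)}{8}$ ($O{\left(a,t \right)} = \frac{\left(1 - a\right) a + 5}{8} = \frac{a \left(1 - a\right) + 5}{8} = \frac{5 + a \left(1 - a\right)}{8} = \frac{5}{8} + \frac{a \left(1 - a\right)}{8}$)
$O{\left(-351,-405 \right)} - \left(-1\right) 222646 = \left(\frac{5}{8} - - \frac{351 \left(-1 - 351\right)}{8}\right) - \left(-1\right) 222646 = \left(\frac{5}{8} - \left(- \frac{351}{8}\right) \left(-352\right)\right) - -222646 = \left(\frac{5}{8} - 15444\right) + 222646 = - \frac{123547}{8} + 222646 = \frac{1657621}{8}$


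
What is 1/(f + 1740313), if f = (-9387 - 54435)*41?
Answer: -1/876389 ≈ -1.1410e-6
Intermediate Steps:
f = -2616702 (f = -63822*41 = -2616702)
1/(f + 1740313) = 1/(-2616702 + 1740313) = 1/(-876389) = -1/876389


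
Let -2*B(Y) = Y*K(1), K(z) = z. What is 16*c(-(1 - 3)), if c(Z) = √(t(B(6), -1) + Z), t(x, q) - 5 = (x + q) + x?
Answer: 0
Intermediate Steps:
B(Y) = -Y/2
t(x, q) = 5 + q + 2*x (t(x, q) = 5 + ((x + q) + x) = 5 + ((q + x) + x) = 5 + (q + 2*x) = 5 + q + 2*x)
c(Z) = √(-2 + Z) (c(Z) = √((5 - 1 + 2*(-½*6)) + Z) = √((5 - 1 + 2*(-3)) + Z) = √((5 - 1 - 6) + Z) = √(-2 + Z))
16*c(-(1 - 3)) = 16*√(-2 - (1 - 3)) = 16*√(-2 - 1*(-2)) = 16*√(-2 + 2) = 16*√0 = 16*0 = 0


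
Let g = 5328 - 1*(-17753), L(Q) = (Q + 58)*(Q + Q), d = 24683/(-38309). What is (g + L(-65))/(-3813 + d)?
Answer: -919071219/146096900 ≈ -6.2908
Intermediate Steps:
d = -24683/38309 (d = 24683*(-1/38309) = -24683/38309 ≈ -0.64431)
L(Q) = 2*Q*(58 + Q) (L(Q) = (58 + Q)*(2*Q) = 2*Q*(58 + Q))
g = 23081 (g = 5328 + 17753 = 23081)
(g + L(-65))/(-3813 + d) = (23081 + 2*(-65)*(58 - 65))/(-3813 - 24683/38309) = (23081 + 2*(-65)*(-7))/(-146096900/38309) = (23081 + 910)*(-38309/146096900) = 23991*(-38309/146096900) = -919071219/146096900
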